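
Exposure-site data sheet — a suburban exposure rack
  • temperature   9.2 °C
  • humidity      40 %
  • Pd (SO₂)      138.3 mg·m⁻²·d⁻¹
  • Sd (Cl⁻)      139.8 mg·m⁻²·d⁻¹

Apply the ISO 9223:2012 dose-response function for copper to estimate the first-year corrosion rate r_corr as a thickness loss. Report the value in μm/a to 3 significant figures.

copper: temperature factor f = +0.126·(-0.8) = -0.1008
  sulphur-dioxide contribution → 0.1828 μm/a
  chloride contribution → 0.2577 μm/a
  ⇒ r_corr(copper) = 0.4406 μm/a

r_corr = 0.441 μm/a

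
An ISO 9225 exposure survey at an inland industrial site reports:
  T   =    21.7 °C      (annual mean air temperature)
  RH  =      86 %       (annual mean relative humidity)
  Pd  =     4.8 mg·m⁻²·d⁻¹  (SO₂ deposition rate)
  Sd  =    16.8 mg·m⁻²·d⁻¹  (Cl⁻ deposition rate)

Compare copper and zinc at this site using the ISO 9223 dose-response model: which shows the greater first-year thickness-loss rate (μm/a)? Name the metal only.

copper

copper: f(T) = -0.080·(T−10) [T>10 °C] = -0.9360
  SO₂ term: 0.0053·4.8^0.26·exp(0.059·86-0.9360) = 0.4995
  Cl⁻ term: 0.01025·16.8^0.27·exp(0.036·86+0.049·21.7) = 1.406
  r_corr = 0.4995 + 1.406 = 1.905 μm/a
zinc: temperature factor f = -0.071·(11.7) = -0.8307
  SO₂ term: 0.0129·4.8^0.44·exp(0.046·86-0.8307) = 0.5856
  Cl⁻ term: 0.0175·16.8^0.57·exp(0.008·86+0.085·21.7) = 1.1
  r_corr = 0.5856 + 1.1 = 1.685 μm/a
Ordering by μm/a: copper (1.91) > zinc (1.69)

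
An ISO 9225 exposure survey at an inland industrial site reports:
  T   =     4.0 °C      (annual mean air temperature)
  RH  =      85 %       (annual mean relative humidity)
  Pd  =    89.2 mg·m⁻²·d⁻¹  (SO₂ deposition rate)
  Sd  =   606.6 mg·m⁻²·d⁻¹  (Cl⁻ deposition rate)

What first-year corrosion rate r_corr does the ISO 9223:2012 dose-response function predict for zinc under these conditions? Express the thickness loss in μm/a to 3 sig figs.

zinc: temperature factor f = +0.038·(-6.0) = -0.2280
  Pd branch = 0.0129·Pd^0.44·e^(0.046·RH+f) = 3.697 μm/a
  Sd branch = 0.0175·Sd^0.57·e^(0.008·RH+0.085·T) = 1.872 μm/a
  r_corr = 3.697 + 1.872 = 5.569 μm/a

r_corr = 5.57 μm/a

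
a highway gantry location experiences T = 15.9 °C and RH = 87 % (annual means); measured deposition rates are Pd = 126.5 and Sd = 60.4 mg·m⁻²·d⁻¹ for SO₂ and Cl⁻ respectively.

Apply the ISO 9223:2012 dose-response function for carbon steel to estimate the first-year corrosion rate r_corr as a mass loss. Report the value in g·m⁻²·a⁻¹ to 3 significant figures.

r_corr = 1.05e+03 g·m⁻²·a⁻¹

carbon steel: temperature factor f = -0.054·(5.9) = -0.3186
  Pd branch = 1.77·Pd^0.52·e^(0.02·RH+f) = 90.86 μm/a
  Cl⁻ term: 0.102·60.4^0.62·exp(0.033·87+0.04·15.9) = 43.24
  r_corr = 90.86 + 43.24 = 134.1 μm/a
Convert to mass loss: 134.1 μm/a × 7.85 g/cm³ = 1053 g·m⁻²·a⁻¹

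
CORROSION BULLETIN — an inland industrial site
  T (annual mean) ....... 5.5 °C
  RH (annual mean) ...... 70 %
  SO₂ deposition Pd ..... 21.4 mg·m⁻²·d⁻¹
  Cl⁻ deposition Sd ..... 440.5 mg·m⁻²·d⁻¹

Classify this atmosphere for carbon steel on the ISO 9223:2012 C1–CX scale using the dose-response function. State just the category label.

C4

carbon steel: temperature factor f = +0.150·(-4.5) = -0.6750
  Pd branch = 1.77·Pd^0.52·e^(0.02·RH+f) = 17.97 μm/a
  Cl⁻ term: 0.102·440.5^0.62·exp(0.033·70+0.04·5.5) = 55.8
  r_corr = 17.97 + 55.8 = 73.77 μm/a
73.8 μm/a falls in (50, 80] for carbon steel → category C4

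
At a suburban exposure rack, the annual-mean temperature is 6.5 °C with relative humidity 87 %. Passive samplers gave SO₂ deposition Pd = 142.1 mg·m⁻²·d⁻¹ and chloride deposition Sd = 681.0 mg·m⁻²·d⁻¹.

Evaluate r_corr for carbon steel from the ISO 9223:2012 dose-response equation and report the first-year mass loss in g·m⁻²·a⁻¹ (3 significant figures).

r_corr = 1.66e+03 g·m⁻²·a⁻¹

carbon steel: f(T) = +0.150·(T−10) [T≤10 °C] = -0.5250
  sulphur-dioxide contribution → 78.52 μm/a
  chloride contribution → 133.3 μm/a
  ⇒ r_corr(carbon steel) = 211.9 μm/a
Convert to mass loss: 211.9 μm/a × 7.85 g/cm³ = 1663 g·m⁻²·a⁻¹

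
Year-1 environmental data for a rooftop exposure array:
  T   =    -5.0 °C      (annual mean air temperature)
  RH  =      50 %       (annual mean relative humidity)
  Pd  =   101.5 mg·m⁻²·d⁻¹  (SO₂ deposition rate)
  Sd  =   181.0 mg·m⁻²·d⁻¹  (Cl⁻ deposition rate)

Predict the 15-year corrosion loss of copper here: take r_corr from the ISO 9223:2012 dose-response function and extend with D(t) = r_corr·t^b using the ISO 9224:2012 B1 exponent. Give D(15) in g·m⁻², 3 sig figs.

copper: f(T) = +0.126·(T−10) [T≤10 °C] = -1.8900
  sulphur-dioxide contribution → 0.05085 μm/a
  chloride contribution → 0.1975 μm/a
  ⇒ r_corr(copper) = 0.2484 μm/a
Long-term exponent b (ISO 9224 Table 2, B1) = 0.667
  D(15) = 0.2484 × 15^0.667 = 0.2484 × 6.088 = 1.512 μm
  Mass loss = 1.512 μm × 8.96 g/cm³ = 13.55 g·m⁻²

D(15) = 13.5 g·m⁻²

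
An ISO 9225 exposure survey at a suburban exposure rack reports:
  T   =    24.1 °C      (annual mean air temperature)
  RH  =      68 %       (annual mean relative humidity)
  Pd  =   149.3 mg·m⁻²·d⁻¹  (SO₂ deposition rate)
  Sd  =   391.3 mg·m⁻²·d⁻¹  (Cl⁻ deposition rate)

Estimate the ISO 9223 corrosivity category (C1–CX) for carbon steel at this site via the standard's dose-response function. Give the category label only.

C5

carbon steel: T>10 °C ⇒ hinge -0.054·(24.1−10) = -0.7614
  sulphur-dioxide contribution → 43.5 μm/a
  chloride contribution → 102.1 μm/a
  total first-year rate 145.6 μm/a
Category bounds: 80…200 μm/a bracket r_corr ⇒ C5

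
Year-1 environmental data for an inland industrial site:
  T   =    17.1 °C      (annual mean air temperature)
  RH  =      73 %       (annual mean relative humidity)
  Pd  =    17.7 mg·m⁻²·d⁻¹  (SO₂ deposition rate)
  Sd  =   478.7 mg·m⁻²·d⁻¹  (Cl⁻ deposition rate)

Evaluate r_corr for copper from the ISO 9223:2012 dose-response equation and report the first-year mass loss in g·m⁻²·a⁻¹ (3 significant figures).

r_corr = 19.8 g·m⁻²·a⁻¹

copper: f(T) = -0.080·(T−10) [T>10 °C] = -0.5680
  Pd branch = 0.0053·Pd^0.26·e^(0.059·RH+f) = 0.4705 μm/a
  Sd branch = 0.01025·Sd^0.27·e^(0.036·RH+0.049·T) = 1.736 μm/a
  r_corr = 0.4705 + 1.736 = 2.207 μm/a
Convert to mass loss: 2.207 μm/a × 8.96 g/cm³ = 19.77 g·m⁻²·a⁻¹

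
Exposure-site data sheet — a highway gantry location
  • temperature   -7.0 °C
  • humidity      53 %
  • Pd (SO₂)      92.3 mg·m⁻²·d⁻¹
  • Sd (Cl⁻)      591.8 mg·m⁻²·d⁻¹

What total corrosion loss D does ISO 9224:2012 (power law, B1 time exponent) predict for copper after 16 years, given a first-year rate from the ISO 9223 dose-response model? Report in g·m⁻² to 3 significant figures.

D(16) = 18.3 g·m⁻²

copper: T≤10 °C ⇒ hinge +0.126·(-7.0−10) = -2.1420
  Pd branch = 0.0053·Pd^0.26·e^(0.059·RH+f) = 0.04603 μm/a
  Cl⁻ term: 0.01025·591.8^0.27·exp(0.036·53+0.049·-7.0) = 0.2747
  sum: 0.04603 + 0.2747 → r_corr = 0.3207 μm/a
Power-law: D(16) = r_corr · 16^0.667
  D(16) = 0.3207 × 16^0.667 = 0.3207 × 6.355 = 2.038 μm
  Mass loss = 2.038 μm × 8.96 g/cm³ = 18.26 g·m⁻²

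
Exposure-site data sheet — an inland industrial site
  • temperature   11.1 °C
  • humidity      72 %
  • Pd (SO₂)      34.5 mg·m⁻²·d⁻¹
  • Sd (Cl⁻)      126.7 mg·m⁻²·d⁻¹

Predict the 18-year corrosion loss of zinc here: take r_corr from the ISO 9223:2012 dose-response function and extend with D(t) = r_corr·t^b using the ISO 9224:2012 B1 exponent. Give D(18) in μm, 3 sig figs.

zinc: f(T) = -0.071·(T−10) [T>10 °C] = -0.0781
  Pd branch = 0.0129·Pd^0.44·e^(0.046·RH+f) = 1.555 μm/a
  Cl⁻ term: 0.0175·126.7^0.57·exp(0.008·72+0.085·11.1) = 1.263
  sum: 1.555 + 1.263 → r_corr = 2.818 μm/a
Power-law: D(18) = r_corr · 18^0.813
  D(18) = 2.818 × 18^0.813 = 2.818 × 10.48 = 29.55 μm

D(18) = 29.5 μm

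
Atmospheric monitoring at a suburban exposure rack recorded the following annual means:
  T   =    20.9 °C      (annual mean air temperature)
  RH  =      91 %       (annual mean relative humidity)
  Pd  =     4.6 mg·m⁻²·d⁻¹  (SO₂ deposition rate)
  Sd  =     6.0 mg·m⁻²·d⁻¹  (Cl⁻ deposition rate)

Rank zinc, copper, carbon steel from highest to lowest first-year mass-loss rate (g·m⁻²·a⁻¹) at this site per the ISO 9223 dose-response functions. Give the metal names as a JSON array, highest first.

["carbon steel", "copper", "zinc"]

zinc: f(T) = -0.071·(T−10) [T>10 °C] = -0.7739
  Pd branch = 0.0129·Pd^0.44·e^(0.046·RH+f) = 0.7657 μm/a
  Sd branch = 0.0175·Sd^0.57·e^(0.008·RH+0.085·T) = 0.5947 μm/a
  r_corr = 0.7657 + 0.5947 = 1.36 μm/a
  mass loss = 1.36 μm/a × 7.14 g/cm³ = 9.713 g·m⁻²·a⁻¹
copper: T>10 °C ⇒ hinge -0.080·(20.9−10) = -0.8720
  SO₂ term: 0.0053·4.6^0.26·exp(0.059·91-0.8720) = 0.7073
  Cl⁻ term: 0.01025·6.0^0.27·exp(0.036·91+0.049·20.9) = 1.226
  r_corr = 0.7073 + 1.226 = 1.933 μm/a
  mass loss = 1.933 μm/a × 8.96 g/cm³ = 17.32 g·m⁻²·a⁻¹
carbon steel: T>10 °C ⇒ hinge -0.054·(20.9−10) = -0.5886
  SO₂ term: 1.77·4.6^0.52·exp(0.02·91-0.5886) = 13.41
  Sd branch = 0.102·Sd^0.62·e^(0.033·RH+0.04·T) = 14.4 μm/a
  sum: 13.41 + 14.4 → r_corr = 27.81 μm/a
  mass loss = 27.81 μm/a × 7.85 g/cm³ = 218.3 g·m⁻²·a⁻¹
Ordering by g·m⁻²·a⁻¹: carbon steel (218) > copper (17.3) > zinc (9.71)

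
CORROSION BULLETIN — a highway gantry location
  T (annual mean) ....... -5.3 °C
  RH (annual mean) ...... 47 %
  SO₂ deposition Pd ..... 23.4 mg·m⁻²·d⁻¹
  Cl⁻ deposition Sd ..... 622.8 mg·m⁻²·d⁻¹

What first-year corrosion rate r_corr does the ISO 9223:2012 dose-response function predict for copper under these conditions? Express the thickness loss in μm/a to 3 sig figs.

r_corr = 0.272 μm/a

copper: temperature factor f = +0.126·(-15.3) = -1.9278
  Pd branch = 0.0053·Pd^0.26·e^(0.059·RH+f) = 0.02801 μm/a
  Sd branch = 0.01025·Sd^0.27·e^(0.036·RH+0.049·T) = 0.2439 μm/a
  r_corr = 0.02801 + 0.2439 = 0.2719 μm/a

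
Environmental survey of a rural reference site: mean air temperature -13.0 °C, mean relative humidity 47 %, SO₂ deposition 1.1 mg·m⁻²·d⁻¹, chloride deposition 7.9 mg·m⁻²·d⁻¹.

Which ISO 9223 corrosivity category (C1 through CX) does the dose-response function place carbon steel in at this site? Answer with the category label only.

C1

carbon steel: T≤10 °C ⇒ hinge +0.150·(-13.0−10) = -3.4500
  sulphur-dioxide contribution → 0.1512 μm/a
  chloride contribution → 1.03 μm/a
  total first-year rate 1.181 μm/a
ISO 9223 Table 2 (carbon steel): 0 < 1.18 ≤ 1.3 μm/a ⇒ C1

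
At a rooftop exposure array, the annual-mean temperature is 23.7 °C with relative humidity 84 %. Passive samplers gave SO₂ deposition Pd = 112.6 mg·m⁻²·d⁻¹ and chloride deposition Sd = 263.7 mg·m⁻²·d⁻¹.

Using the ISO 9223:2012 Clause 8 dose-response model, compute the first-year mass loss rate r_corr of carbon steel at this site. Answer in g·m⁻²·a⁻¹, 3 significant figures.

r_corr = 1.46e+03 g·m⁻²·a⁻¹

carbon steel: f(T) = -0.054·(T−10) [T>10 °C] = -0.7398
  Pd branch = 1.77·Pd^0.52·e^(0.02·RH+f) = 52.86 μm/a
  Sd branch = 0.102·Sd^0.62·e^(0.033·RH+0.04·T) = 133.4 μm/a
  r_corr = 52.86 + 133.4 = 186.3 μm/a
Convert to mass loss: 186.3 μm/a × 7.85 g/cm³ = 1462 g·m⁻²·a⁻¹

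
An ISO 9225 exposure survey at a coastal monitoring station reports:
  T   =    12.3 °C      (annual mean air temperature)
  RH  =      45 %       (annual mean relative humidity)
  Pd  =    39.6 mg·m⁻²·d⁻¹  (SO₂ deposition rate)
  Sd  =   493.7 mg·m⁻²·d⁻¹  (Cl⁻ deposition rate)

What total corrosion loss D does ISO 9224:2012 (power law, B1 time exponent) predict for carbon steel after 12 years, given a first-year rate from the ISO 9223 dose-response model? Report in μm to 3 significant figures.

carbon steel: T>10 °C ⇒ hinge -0.054·(12.3−10) = -0.1242
  Pd branch = 1.77·Pd^0.52·e^(0.02·RH+f) = 26.04 μm/a
  Cl⁻ term: 0.102·493.7^0.62·exp(0.033·45+0.04·12.3) = 34.45
  r_corr = 26.04 + 34.45 = 60.49 μm/a
Power-law: D(12) = r_corr · 12^0.523
  D(12) = 60.49 × 12^0.523 = 60.49 × 3.668 = 221.9 μm

D(12) = 222 μm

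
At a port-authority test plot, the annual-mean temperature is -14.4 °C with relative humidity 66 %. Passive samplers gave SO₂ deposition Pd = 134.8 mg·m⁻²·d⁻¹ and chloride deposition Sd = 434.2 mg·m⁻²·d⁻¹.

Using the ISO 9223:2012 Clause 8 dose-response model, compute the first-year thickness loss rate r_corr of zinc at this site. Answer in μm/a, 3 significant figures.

zinc: f(T) = +0.038·(T−10) [T≤10 °C] = -0.9272
  sulphur-dioxide contribution → 0.9194 μm/a
  chloride contribution → 0.2781 μm/a
  ⇒ r_corr(zinc) = 1.198 μm/a

r_corr = 1.20 μm/a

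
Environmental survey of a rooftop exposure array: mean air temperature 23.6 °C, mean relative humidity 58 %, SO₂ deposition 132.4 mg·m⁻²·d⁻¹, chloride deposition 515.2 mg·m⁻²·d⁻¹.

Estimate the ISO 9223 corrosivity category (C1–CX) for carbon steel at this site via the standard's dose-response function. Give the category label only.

carbon steel: temperature factor f = -0.054·(13.6) = -0.7344
  Pd branch = 1.77·Pd^0.52·e^(0.02·RH+f) = 34.37 μm/a
  Sd branch = 0.102·Sd^0.62·e^(0.033·RH+0.04·T) = 85.36 μm/a
  r_corr = 34.37 + 85.36 = 119.7 μm/a
Category bounds: 80…200 μm/a bracket r_corr ⇒ C5

C5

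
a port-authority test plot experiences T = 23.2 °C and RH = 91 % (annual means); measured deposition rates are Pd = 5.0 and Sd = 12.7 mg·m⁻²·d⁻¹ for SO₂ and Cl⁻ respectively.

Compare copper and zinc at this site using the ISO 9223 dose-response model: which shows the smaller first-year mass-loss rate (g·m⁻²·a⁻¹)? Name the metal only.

copper: f(T) = -0.080·(T−10) [T>10 °C] = -1.0560
  Pd branch = 0.0053·Pd^0.26·e^(0.059·RH+f) = 0.6013 μm/a
  Sd branch = 0.01025·Sd^0.27·e^(0.036·RH+0.049·T) = 1.68 μm/a
  sum: 0.6013 + 1.68 → r_corr = 2.281 μm/a
  mass loss = 2.281 μm/a × 8.96 g/cm³ = 20.44 g·m⁻²·a⁻¹
zinc: temperature factor f = -0.071·(13.2) = -0.9372
  Pd branch = 0.0129·Pd^0.44·e^(0.046·RH+f) = 0.6746 μm/a
  Cl⁻ term: 0.0175·12.7^0.57·exp(0.008·91+0.085·23.2) = 1.109
  r_corr = 0.6746 + 1.109 = 1.783 μm/a
  mass loss = 1.783 μm/a × 7.14 g/cm³ = 12.73 g·m⁻²·a⁻¹
Ordering by g·m⁻²·a⁻¹: copper (20.4) > zinc (12.7)

zinc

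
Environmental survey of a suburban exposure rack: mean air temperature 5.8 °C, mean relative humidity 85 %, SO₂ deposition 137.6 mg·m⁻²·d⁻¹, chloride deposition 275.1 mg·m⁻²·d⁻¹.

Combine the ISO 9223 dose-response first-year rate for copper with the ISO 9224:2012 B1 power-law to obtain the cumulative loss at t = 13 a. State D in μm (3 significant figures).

copper: f(T) = +0.126·(T−10) [T≤10 °C] = -0.5292
  Pd branch = 0.0053·Pd^0.26·e^(0.059·RH+f) = 1.692 μm/a
  Cl⁻ term: 0.01025·275.1^0.27·exp(0.036·85+0.049·5.8) = 1.324
  r_corr = 1.692 + 1.324 = 3.016 μm/a
Long-term exponent b (ISO 9224 Table 2, B1) = 0.667
  D(13) = 3.016 × 13^0.667 = 3.016 × 5.534 = 16.69 μm

D(13) = 16.7 μm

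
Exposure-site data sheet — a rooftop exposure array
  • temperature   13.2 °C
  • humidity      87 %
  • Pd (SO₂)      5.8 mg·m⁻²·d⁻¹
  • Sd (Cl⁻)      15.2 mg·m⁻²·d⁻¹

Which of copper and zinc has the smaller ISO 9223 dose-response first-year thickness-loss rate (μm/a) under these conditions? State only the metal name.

zinc

copper: f(T) = -0.080·(T−10) [T>10 °C] = -0.2560
  SO₂ term: 0.0053·5.8^0.26·exp(0.059·87-0.2560) = 1.099
  Sd branch = 0.01025·Sd^0.27·e^(0.036·RH+0.049·T) = 0.9353 μm/a
  sum: 1.099 + 0.9353 → r_corr = 2.034 μm/a
zinc: f(T) = -0.071·(T−10) [T>10 °C] = -0.2272
  Pd branch = 0.0129·Pd^0.44·e^(0.046·RH+f) = 1.219 μm/a
  Cl⁻ term: 0.0175·15.2^0.57·exp(0.008·87+0.085·13.2) = 0.5084
  r_corr = 1.219 + 0.5084 = 1.727 μm/a
Ordering by μm/a: copper (2.03) > zinc (1.73)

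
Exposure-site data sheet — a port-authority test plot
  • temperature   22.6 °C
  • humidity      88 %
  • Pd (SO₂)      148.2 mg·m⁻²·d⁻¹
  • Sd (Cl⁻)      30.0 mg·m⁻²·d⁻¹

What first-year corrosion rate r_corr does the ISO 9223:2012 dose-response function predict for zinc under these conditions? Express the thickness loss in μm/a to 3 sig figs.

zinc: f(T) = -0.071·(T−10) [T>10 °C] = -0.8946
  sulphur-dioxide contribution → 2.724 μm/a
  chloride contribution → 1.679 μm/a
  ⇒ r_corr(zinc) = 4.403 μm/a

r_corr = 4.40 μm/a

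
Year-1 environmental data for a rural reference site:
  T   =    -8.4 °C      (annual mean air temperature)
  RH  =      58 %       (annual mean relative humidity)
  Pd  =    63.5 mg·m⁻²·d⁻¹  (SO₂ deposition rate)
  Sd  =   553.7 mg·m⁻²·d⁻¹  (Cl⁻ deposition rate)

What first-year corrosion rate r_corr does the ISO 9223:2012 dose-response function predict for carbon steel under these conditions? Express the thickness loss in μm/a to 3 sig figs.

r_corr = 27.9 μm/a

carbon steel: temperature factor f = +0.150·(-18.4) = -2.7600
  Pd branch = 1.77·Pd^0.52·e^(0.02·RH+f) = 3.094 μm/a
  Sd branch = 0.102·Sd^0.62·e^(0.033·RH+0.04·T) = 24.82 μm/a
  sum: 3.094 + 24.82 → r_corr = 27.91 μm/a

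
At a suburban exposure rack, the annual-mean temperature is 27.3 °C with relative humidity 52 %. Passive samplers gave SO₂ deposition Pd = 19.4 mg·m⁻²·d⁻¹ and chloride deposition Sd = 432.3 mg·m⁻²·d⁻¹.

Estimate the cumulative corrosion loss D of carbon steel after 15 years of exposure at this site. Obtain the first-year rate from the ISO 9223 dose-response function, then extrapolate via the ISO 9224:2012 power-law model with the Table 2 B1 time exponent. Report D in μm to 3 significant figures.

carbon steel: f(T) = -0.054·(T−10) [T>10 °C] = -0.9342
  sulphur-dioxide contribution → 9.196 μm/a
  chloride contribution → 72.83 μm/a
  ⇒ r_corr(carbon steel) = 82.02 μm/a
Long-term exponent b (ISO 9224 Table 2, B1) = 0.523
  D(15) = 82.02 × 15^0.523 = 82.02 × 4.122 = 338.1 μm

D(15) = 338 μm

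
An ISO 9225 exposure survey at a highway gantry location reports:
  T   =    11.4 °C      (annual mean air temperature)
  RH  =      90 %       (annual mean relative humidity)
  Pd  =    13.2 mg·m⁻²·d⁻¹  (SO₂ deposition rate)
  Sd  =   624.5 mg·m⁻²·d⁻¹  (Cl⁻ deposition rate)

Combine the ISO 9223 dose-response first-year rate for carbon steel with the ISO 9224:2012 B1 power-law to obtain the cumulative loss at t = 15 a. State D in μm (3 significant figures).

D(15) = 856 μm

carbon steel: f(T) = -0.054·(T−10) [T>10 °C] = -0.0756
  sulphur-dioxide contribution → 37.98 μm/a
  chloride contribution → 169.7 μm/a
  total first-year rate 207.7 μm/a
ISO 9224: D(t) = r_corr · t^b with b = 0.523 (carbon steel, B1)
  D(15) = 207.7 × 15^0.523 = 207.7 × 4.122 = 856.1 μm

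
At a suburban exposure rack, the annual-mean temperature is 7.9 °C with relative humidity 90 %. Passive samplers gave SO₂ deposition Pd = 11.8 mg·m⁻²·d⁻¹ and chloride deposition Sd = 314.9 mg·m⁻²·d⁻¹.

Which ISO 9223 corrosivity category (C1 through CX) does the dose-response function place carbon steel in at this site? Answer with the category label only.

carbon steel: temperature factor f = +0.150·(-2.1) = -0.3150
  Pd branch = 1.77·Pd^0.52·e^(0.02·RH+f) = 28.2 μm/a
  Cl⁻ term: 0.102·314.9^0.62·exp(0.033·90+0.04·7.9) = 96.51
  r_corr = 28.2 + 96.51 = 124.7 μm/a
ISO 9223 Table 2 (carbon steel): 80 < 125 ≤ 200 μm/a ⇒ C5

C5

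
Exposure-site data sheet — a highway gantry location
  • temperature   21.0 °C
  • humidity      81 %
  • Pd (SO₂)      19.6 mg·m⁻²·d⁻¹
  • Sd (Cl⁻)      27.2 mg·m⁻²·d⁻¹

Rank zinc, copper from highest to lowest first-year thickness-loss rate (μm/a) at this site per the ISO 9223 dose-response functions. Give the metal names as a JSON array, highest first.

["zinc", "copper"]

zinc: temperature factor f = -0.071·(11.0) = -0.7810
  SO₂ term: 0.0129·19.6^0.44·exp(0.046·81-0.7810) = 0.9082
  Sd branch = 0.0175·Sd^0.57·e^(0.008·RH+0.085·T) = 1.31 μm/a
  r_corr = 0.9082 + 1.31 = 2.219 μm/a
copper: T>10 °C ⇒ hinge -0.080·(21.0−10) = -0.8800
  SO₂ term: 0.0053·19.6^0.26·exp(0.059·81-0.8800) = 0.567
  Sd branch = 0.01025·Sd^0.27·e^(0.036·RH+0.049·T) = 1.292 μm/a
  r_corr = 0.567 + 1.292 = 1.859 μm/a
Ordering by μm/a: zinc (2.22) > copper (1.86)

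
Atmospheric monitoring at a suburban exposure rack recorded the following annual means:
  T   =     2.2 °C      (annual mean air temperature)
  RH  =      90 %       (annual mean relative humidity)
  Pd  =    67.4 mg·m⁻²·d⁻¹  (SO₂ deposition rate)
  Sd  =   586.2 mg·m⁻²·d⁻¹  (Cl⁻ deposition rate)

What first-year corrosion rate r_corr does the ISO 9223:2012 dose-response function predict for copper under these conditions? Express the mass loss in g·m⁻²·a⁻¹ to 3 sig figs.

r_corr = 25.3 g·m⁻²·a⁻¹

copper: temperature factor f = +0.126·(-7.8) = -0.9828
  sulphur-dioxide contribution → 1.2 μm/a
  chloride contribution → 1.629 μm/a
  ⇒ r_corr(copper) = 2.829 μm/a
Convert to mass loss: 2.829 μm/a × 8.96 g/cm³ = 25.35 g·m⁻²·a⁻¹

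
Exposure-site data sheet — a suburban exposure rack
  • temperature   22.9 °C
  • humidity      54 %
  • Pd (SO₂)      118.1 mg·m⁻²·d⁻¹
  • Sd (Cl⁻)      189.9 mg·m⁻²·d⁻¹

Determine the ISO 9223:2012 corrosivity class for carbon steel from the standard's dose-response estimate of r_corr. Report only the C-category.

C4

carbon steel: temperature factor f = -0.054·(12.9) = -0.6966
  SO₂ term: 1.77·118.1^0.52·exp(0.02·54-0.6966) = 31.05
  Sd branch = 0.102·Sd^0.62·e^(0.033·RH+0.04·T) = 39.18 μm/a
  r_corr = 31.05 + 39.18 = 70.22 μm/a
ISO 9223 Table 2 (carbon steel): 50 < 70.2 ≤ 80 μm/a ⇒ C4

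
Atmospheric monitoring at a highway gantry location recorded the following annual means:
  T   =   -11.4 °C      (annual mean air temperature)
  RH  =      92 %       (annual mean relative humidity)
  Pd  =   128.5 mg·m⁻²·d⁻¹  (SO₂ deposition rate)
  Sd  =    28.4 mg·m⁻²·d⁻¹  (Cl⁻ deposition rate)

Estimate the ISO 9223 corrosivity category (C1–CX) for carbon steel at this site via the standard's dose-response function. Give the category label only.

C2

carbon steel: temperature factor f = +0.150·(-21.4) = -3.2100
  Pd branch = 1.77·Pd^0.52·e^(0.02·RH+f) = 5.618 μm/a
  Cl⁻ term: 0.102·28.4^0.62·exp(0.033·92+0.04·-11.4) = 10.72
  sum: 5.618 + 10.72 → r_corr = 16.34 μm/a
16.3 μm/a falls in (1.3, 25] for carbon steel → category C2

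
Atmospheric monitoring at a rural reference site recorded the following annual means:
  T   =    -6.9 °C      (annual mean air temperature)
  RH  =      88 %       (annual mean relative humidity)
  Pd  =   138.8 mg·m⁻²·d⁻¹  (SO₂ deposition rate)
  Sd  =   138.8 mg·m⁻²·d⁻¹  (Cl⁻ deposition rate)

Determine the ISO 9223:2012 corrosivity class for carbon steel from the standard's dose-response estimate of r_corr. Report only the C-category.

C3

carbon steel: T≤10 °C ⇒ hinge +0.150·(-6.9−10) = -2.5350
  sulphur-dioxide contribution → 10.6 μm/a
  chloride contribution → 30.08 μm/a
  total first-year rate 40.68 μm/a
40.7 μm/a falls in (25, 50] for carbon steel → category C3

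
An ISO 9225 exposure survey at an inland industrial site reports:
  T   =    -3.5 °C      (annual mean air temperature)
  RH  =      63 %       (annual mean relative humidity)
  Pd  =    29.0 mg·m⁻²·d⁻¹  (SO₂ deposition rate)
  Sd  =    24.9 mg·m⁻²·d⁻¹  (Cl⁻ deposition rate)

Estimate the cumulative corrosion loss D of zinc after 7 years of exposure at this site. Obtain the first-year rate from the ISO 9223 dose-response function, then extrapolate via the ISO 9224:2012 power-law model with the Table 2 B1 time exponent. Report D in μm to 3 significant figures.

D(7) = 3.65 μm

zinc: temperature factor f = +0.038·(-13.5) = -0.5130
  SO₂ term: 0.0129·29.0^0.44·exp(0.046·63-0.5130) = 0.6164
  Sd branch = 0.0175·Sd^0.57·e^(0.008·RH+0.085·T) = 0.1344 μm/a
  sum: 0.6164 + 0.1344 → r_corr = 0.7508 μm/a
Long-term exponent b (ISO 9224 Table 2, B1) = 0.813
  D(7) = 0.7508 × 7^0.813 = 0.7508 × 4.865 = 3.653 μm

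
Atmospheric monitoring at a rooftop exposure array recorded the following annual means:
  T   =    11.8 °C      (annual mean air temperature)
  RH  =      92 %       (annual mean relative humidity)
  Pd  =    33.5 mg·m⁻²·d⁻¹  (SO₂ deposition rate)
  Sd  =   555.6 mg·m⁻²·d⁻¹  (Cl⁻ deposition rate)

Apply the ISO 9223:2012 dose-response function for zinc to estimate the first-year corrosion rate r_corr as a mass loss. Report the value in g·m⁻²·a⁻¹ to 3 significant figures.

zinc: temperature factor f = -0.071·(1.8) = -0.1278
  sulphur-dioxide contribution → 3.665 μm/a
  chloride contribution → 3.654 μm/a
  ⇒ r_corr(zinc) = 7.319 μm/a
Convert to mass loss: 7.319 μm/a × 7.14 g/cm³ = 52.26 g·m⁻²·a⁻¹

r_corr = 52.3 g·m⁻²·a⁻¹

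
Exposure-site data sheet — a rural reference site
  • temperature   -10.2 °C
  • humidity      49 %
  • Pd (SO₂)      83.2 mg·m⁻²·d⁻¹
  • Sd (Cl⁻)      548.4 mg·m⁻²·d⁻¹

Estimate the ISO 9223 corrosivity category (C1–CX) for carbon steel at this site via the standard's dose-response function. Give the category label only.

C2

carbon steel: f(T) = +0.150·(T−10) [T≤10 °C] = -3.0300
  sulphur-dioxide contribution → 2.271 μm/a
  chloride contribution → 17.06 μm/a
  total first-year rate 19.33 μm/a
ISO 9223 Table 2 (carbon steel): 1.3 < 19.3 ≤ 25 μm/a ⇒ C2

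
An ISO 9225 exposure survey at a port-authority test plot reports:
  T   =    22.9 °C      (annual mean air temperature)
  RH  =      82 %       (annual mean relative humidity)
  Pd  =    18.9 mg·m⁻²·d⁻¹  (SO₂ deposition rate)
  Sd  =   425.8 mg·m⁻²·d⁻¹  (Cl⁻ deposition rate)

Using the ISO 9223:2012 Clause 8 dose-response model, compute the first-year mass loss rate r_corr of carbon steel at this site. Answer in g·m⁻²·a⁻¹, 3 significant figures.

r_corr = 1.44e+03 g·m⁻²·a⁻¹

carbon steel: temperature factor f = -0.054·(12.9) = -0.6966
  SO₂ term: 1.77·18.9^0.52·exp(0.02·82-0.6966) = 20.96
  Cl⁻ term: 0.102·425.8^0.62·exp(0.033·82+0.04·22.9) = 162.8
  r_corr = 20.96 + 162.8 = 183.8 μm/a
Convert to mass loss: 183.8 μm/a × 7.85 g/cm³ = 1443 g·m⁻²·a⁻¹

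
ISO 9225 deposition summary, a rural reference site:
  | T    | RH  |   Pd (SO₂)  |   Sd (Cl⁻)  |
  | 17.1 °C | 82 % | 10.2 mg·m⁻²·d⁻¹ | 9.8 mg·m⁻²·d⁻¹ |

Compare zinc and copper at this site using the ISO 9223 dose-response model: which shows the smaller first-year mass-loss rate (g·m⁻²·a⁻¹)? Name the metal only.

zinc: f(T) = -0.071·(T−10) [T>10 °C] = -0.5041
  SO₂ term: 0.0129·10.2^0.44·exp(0.046·82-0.5041) = 0.941
  Cl⁻ term: 0.0175·9.8^0.57·exp(0.008·82+0.085·17.1) = 0.5299
  r_corr = 0.941 + 0.5299 = 1.471 μm/a
  mass loss = 1.471 μm/a × 7.14 g/cm³ = 10.5 g·m⁻²·a⁻¹
copper: temperature factor f = -0.080·(7.1) = -0.5680
  Pd branch = 0.0053·Pd^0.26·e^(0.059·RH+f) = 0.6933 μm/a
  Cl⁻ term: 0.01025·9.8^0.27·exp(0.036·82+0.049·17.1) = 0.84
  sum: 0.6933 + 0.84 → r_corr = 1.533 μm/a
  mass loss = 1.533 μm/a × 8.96 g/cm³ = 13.74 g·m⁻²·a⁻¹
Ordering by g·m⁻²·a⁻¹: copper (13.7) > zinc (10.5)

zinc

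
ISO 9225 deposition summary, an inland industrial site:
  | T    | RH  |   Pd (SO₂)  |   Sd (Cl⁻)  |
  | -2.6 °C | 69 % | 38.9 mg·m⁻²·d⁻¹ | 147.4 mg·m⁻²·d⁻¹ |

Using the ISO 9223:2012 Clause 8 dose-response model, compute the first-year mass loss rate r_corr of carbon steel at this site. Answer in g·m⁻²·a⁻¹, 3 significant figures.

r_corr = 211 g·m⁻²·a⁻¹

carbon steel: T≤10 °C ⇒ hinge +0.150·(-2.6−10) = -1.8900
  Pd branch = 1.77·Pd^0.52·e^(0.02·RH+f) = 7.133 μm/a
  Sd branch = 0.102·Sd^0.62·e^(0.033·RH+0.04·T) = 19.81 μm/a
  sum: 7.133 + 19.81 → r_corr = 26.94 μm/a
Convert to mass loss: 26.94 μm/a × 7.85 g/cm³ = 211.5 g·m⁻²·a⁻¹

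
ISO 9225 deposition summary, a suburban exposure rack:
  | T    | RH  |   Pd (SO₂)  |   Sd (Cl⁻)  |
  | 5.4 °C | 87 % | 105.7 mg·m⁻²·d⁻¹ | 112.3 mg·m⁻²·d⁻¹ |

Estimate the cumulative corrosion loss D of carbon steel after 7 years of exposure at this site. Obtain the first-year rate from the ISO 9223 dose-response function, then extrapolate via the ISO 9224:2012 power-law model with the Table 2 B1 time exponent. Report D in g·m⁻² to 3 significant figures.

carbon steel: T≤10 °C ⇒ hinge +0.150·(5.4−10) = -0.6900
  Pd branch = 1.77·Pd^0.52·e^(0.02·RH+f) = 57.08 μm/a
  Cl⁻ term: 0.102·112.3^0.62·exp(0.033·87+0.04·5.4) = 41.74
  sum: 57.08 + 41.74 → r_corr = 98.82 μm/a
Power-law: D(7) = r_corr · 7^0.523
  D(7) = 98.82 × 7^0.523 = 98.82 × 2.767 = 273.4 μm
  Mass loss = 273.4 μm × 7.85 g/cm³ = 2146 g·m⁻²

D(7) = 2.15e+03 g·m⁻²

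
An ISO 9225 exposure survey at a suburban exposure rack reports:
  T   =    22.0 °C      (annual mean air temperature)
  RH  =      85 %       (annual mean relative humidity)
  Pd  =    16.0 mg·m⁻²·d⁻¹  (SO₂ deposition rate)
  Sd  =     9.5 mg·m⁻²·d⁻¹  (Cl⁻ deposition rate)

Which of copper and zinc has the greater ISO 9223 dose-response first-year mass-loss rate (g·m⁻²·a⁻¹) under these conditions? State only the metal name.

copper: f(T) = -0.080·(T−10) [T>10 °C] = -0.9600
  sulphur-dioxide contribution → 0.6287 μm/a
  chloride contribution → 1.18 μm/a
  total first-year rate 1.808 μm/a
  mass loss = 1.808 μm/a × 8.96 g/cm³ = 16.2 g·m⁻²·a⁻¹
zinc: temperature factor f = -0.071·(12.0) = -0.8520
  sulphur-dioxide contribution → 0.93 μm/a
  chloride contribution → 0.8087 μm/a
  ⇒ r_corr(zinc) = 1.739 μm/a
  mass loss = 1.739 μm/a × 7.14 g/cm³ = 12.41 g·m⁻²·a⁻¹
Ordering by g·m⁻²·a⁻¹: copper (16.2) > zinc (12.4)

copper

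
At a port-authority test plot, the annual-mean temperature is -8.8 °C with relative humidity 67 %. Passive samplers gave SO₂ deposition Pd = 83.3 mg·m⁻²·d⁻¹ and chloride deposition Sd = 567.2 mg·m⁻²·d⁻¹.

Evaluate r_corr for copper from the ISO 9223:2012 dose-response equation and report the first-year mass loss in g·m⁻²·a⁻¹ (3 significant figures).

copper: f(T) = +0.126·(T−10) [T≤10 °C] = -2.3688
  sulphur-dioxide contribution → 0.08159 μm/a
  chloride contribution → 0.4116 μm/a
  total first-year rate 0.4932 μm/a
Convert to mass loss: 0.4932 μm/a × 8.96 g/cm³ = 4.419 g·m⁻²·a⁻¹

r_corr = 4.42 g·m⁻²·a⁻¹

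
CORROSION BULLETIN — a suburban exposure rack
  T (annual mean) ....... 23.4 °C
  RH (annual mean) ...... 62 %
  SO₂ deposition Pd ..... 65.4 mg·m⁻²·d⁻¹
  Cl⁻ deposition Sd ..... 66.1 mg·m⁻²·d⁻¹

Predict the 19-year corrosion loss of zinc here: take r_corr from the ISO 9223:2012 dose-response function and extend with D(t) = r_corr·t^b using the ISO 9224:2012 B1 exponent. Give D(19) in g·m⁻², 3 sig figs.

zinc: T>10 °C ⇒ hinge -0.071·(23.4−10) = -0.9514
  Pd branch = 0.0129·Pd^0.44·e^(0.046·RH+f) = 0.5431 μm/a
  Cl⁻ term: 0.0175·66.1^0.57·exp(0.008·62+0.085·23.4) = 2.29
  r_corr = 0.5431 + 2.29 = 2.833 μm/a
Power-law: D(19) = r_corr · 19^0.813
  D(19) = 2.833 × 19^0.813 = 2.833 × 10.96 = 31.03 μm
  Mass loss = 31.03 μm × 7.14 g/cm³ = 221.6 g·m⁻²

D(19) = 222 g·m⁻²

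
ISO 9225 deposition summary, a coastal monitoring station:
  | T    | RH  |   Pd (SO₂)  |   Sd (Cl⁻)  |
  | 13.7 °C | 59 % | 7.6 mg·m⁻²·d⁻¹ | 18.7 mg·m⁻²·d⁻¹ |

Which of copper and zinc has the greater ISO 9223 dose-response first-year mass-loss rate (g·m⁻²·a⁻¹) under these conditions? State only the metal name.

zinc

copper: f(T) = -0.080·(T−10) [T>10 °C] = -0.2960
  SO₂ term: 0.0053·7.6^0.26·exp(0.059·59-0.2960) = 0.217
  Cl⁻ term: 0.01025·18.7^0.27·exp(0.036·59+0.049·13.7) = 0.3699
  sum: 0.217 + 0.3699 → r_corr = 0.5869 μm/a
  mass loss = 0.5869 μm/a × 8.96 g/cm³ = 5.259 g·m⁻²·a⁻¹
zinc: T>10 °C ⇒ hinge -0.071·(13.7−10) = -0.2627
  Pd branch = 0.0129·Pd^0.44·e^(0.046·RH+f) = 0.3654 μm/a
  Cl⁻ term: 0.0175·18.7^0.57·exp(0.008·59+0.085·13.7) = 0.4772
  sum: 0.3654 + 0.4772 → r_corr = 0.8426 μm/a
  mass loss = 0.8426 μm/a × 7.14 g/cm³ = 6.016 g·m⁻²·a⁻¹
Ordering by g·m⁻²·a⁻¹: zinc (6.02) > copper (5.26)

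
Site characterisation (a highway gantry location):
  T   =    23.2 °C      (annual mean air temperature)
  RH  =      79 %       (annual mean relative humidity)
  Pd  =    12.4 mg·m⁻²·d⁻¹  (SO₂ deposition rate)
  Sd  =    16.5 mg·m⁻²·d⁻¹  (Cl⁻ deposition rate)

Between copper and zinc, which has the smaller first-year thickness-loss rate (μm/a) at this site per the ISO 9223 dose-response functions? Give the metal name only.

copper

copper: T>10 °C ⇒ hinge -0.080·(23.2−10) = -1.0560
  sulphur-dioxide contribution → 0.3751 μm/a
  chloride contribution → 1.17 μm/a
  total first-year rate 1.545 μm/a
zinc: f(T) = -0.071·(T−10) [T>10 °C] = -0.9372
  sulphur-dioxide contribution → 0.5793 μm/a
  chloride contribution → 1.169 μm/a
  ⇒ r_corr(zinc) = 1.749 μm/a
Ordering by μm/a: zinc (1.75) > copper (1.55)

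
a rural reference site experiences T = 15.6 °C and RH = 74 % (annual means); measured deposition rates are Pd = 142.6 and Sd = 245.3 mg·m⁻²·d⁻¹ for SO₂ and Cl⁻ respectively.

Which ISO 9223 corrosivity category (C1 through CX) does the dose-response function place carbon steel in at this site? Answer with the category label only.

carbon steel: T>10 °C ⇒ hinge -0.054·(15.6−10) = -0.3024
  SO₂ term: 1.77·142.6^0.52·exp(0.02·74-0.3024) = 75.78
  Sd branch = 0.102·Sd^0.62·e^(0.033·RH+0.04·T) = 66.34 μm/a
  sum: 75.78 + 66.34 → r_corr = 142.1 μm/a
ISO 9223 Table 2 (carbon steel): 80 < 142 ≤ 200 μm/a ⇒ C5

C5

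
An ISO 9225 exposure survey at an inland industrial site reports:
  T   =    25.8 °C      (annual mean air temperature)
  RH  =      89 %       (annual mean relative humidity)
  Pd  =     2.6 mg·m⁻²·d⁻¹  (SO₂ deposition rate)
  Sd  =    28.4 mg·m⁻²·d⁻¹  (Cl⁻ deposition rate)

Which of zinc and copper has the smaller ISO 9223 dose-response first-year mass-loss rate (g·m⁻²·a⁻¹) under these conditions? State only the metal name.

zinc: f(T) = -0.071·(T−10) [T>10 °C] = -1.1218
  SO₂ term: 0.0129·2.6^0.44·exp(0.046·89-1.1218) = 0.3837
  Cl⁻ term: 0.0175·28.4^0.57·exp(0.008·89+0.085·25.8) = 2.153
  sum: 0.3837 + 2.153 → r_corr = 2.537 μm/a
  mass loss = 2.537 μm/a × 7.14 g/cm³ = 18.11 g·m⁻²·a⁻¹
copper: temperature factor f = -0.080·(15.8) = -1.2640
  Pd branch = 0.0053·Pd^0.26·e^(0.059·RH+f) = 0.3662 μm/a
  Sd branch = 0.01025·Sd^0.27·e^(0.036·RH+0.049·T) = 2.206 μm/a
  r_corr = 0.3662 + 2.206 = 2.572 μm/a
  mass loss = 2.572 μm/a × 8.96 g/cm³ = 23.05 g·m⁻²·a⁻¹
Ordering by g·m⁻²·a⁻¹: copper (23) > zinc (18.1)

zinc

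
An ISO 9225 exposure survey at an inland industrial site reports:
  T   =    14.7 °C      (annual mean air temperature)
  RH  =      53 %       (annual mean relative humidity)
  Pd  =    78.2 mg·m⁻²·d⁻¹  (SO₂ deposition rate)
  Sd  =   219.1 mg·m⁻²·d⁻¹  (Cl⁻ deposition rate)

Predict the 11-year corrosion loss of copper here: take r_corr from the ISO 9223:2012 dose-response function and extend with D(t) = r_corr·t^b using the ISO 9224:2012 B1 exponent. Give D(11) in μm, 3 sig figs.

copper: f(T) = -0.080·(T−10) [T>10 °C] = -0.3760
  SO₂ term: 0.0053·78.2^0.26·exp(0.059·53-0.3760) = 0.2578
  Sd branch = 0.01025·Sd^0.27·e^(0.036·RH+0.049·T) = 0.6083 μm/a
  r_corr = 0.2578 + 0.6083 = 0.8661 μm/a
Long-term exponent b (ISO 9224 Table 2, B1) = 0.667
  D(11) = 0.8661 × 11^0.667 = 0.8661 × 4.95 = 4.287 μm

D(11) = 4.29 μm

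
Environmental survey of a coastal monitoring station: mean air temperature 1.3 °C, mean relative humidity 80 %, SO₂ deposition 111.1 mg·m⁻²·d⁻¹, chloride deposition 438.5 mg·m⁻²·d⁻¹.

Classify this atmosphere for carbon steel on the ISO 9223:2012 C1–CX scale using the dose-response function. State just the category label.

carbon steel: T≤10 °C ⇒ hinge +0.150·(1.3−10) = -1.3050
  sulphur-dioxide contribution → 27.53 μm/a
  chloride contribution → 65.42 μm/a
  total first-year rate 92.96 μm/a
Category bounds: 80…200 μm/a bracket r_corr ⇒ C5

C5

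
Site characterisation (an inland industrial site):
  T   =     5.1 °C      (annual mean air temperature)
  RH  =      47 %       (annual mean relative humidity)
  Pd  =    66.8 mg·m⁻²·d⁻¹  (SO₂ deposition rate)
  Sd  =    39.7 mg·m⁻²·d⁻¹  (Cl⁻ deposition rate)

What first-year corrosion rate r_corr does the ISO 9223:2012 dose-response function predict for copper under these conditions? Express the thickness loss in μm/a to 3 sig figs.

r_corr = 0.330 μm/a

copper: temperature factor f = +0.126·(-4.9) = -0.6174
  SO₂ term: 0.0053·66.8^0.26·exp(0.059·47-0.6174) = 0.1364
  Cl⁻ term: 0.01025·39.7^0.27·exp(0.036·47+0.049·5.1) = 0.1931
  r_corr = 0.1364 + 0.1931 = 0.3295 μm/a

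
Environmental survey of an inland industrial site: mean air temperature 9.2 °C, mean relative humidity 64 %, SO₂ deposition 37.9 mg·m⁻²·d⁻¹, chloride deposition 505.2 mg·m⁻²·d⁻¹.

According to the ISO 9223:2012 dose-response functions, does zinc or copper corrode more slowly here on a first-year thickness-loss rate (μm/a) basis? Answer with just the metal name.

copper

zinc: f(T) = +0.038·(T−10) [T≤10 °C] = -0.0304
  Pd branch = 0.0129·Pd^0.44·e^(0.046·RH+f) = 1.176 μm/a
  Sd branch = 0.0175·Sd^0.57·e^(0.008·RH+0.085·T) = 2.218 μm/a
  sum: 1.176 + 2.218 → r_corr = 3.395 μm/a
copper: temperature factor f = +0.126·(-0.8) = -0.1008
  SO₂ term: 0.0053·37.9^0.26·exp(0.059·64-0.1008) = 0.5381
  Cl⁻ term: 0.01025·505.2^0.27·exp(0.036·64+0.049·9.2) = 0.8651
  r_corr = 0.5381 + 0.8651 = 1.403 μm/a
Ordering by μm/a: zinc (3.39) > copper (1.4)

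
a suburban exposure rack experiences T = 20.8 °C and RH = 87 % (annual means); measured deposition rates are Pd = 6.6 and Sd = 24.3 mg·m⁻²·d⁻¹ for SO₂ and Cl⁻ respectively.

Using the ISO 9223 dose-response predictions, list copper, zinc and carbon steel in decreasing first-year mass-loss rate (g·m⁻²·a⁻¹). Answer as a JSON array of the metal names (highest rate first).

["carbon steel", "copper", "zinc"]

copper: f(T) = -0.080·(T−10) [T>10 °C] = -0.8640
  Pd branch = 0.0053·Pd^0.26·e^(0.059·RH+f) = 0.6185 μm/a
  Cl⁻ term: 0.01025·24.3^0.27·exp(0.036·87+0.049·20.8) = 1.541
  sum: 0.6185 + 1.541 → r_corr = 2.159 μm/a
  mass loss = 2.159 μm/a × 8.96 g/cm³ = 19.35 g·m⁻²·a⁻¹
zinc: temperature factor f = -0.071·(10.8) = -0.7668
  Pd branch = 0.0129·Pd^0.44·e^(0.046·RH+f) = 0.752 μm/a
  Cl⁻ term: 0.0175·24.3^0.57·exp(0.008·87+0.085·20.8) = 1.267
  r_corr = 0.752 + 1.267 = 2.019 μm/a
  mass loss = 2.019 μm/a × 7.14 g/cm³ = 14.42 g·m⁻²·a⁻¹
carbon steel: f(T) = -0.054·(T−10) [T>10 °C] = -0.5832
  Pd branch = 1.77·Pd^0.52·e^(0.02·RH+f) = 15.02 μm/a
  Cl⁻ term: 0.102·24.3^0.62·exp(0.033·87+0.04·20.8) = 29.91
  sum: 15.02 + 29.91 → r_corr = 44.93 μm/a
  mass loss = 44.93 μm/a × 7.85 g/cm³ = 352.7 g·m⁻²·a⁻¹
Ordering by g·m⁻²·a⁻¹: carbon steel (353) > copper (19.3) > zinc (14.4)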